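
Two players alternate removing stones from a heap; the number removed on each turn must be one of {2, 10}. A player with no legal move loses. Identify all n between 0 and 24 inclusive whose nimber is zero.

0, 1, 4, 5, 8, 9, 12, 13, 16, 17, 20, 21, 24

G(0) = 0
G(1) = mex{} = 0
G(2) = mex{0} = 1
G(3) = mex{0} = 1
G(4) = mex{1} = 0
G(5) = mex{1} = 0
G(6) = mex{0} = 1
G(7) = mex{0} = 1
G(8) = mex{1} = 0
G(9) = mex{1} = 0
G(10) = mex{0,0} = 1
G(11) = mex{0,0} = 1
G(12) = mex{1,1} = 0
G(13) = mex{1,1} = 0
G(14) = mex{0,0} = 1
G(15) = mex{0,0} = 1
G(16) = mex{1,1} = 0
G(17) = mex{1,1} = 0
G(18) = mex{0,0} = 1
G(19) = mex{0,0} = 1
G(20) = mex{1,1} = 0
G(21) = mex{1,1} = 0
G(22) = mex{0,0} = 1
G(23) = mex{0,0} = 1
G(24) = mex{1,1} = 0
P-positions are exactly the n with G(n) = 0.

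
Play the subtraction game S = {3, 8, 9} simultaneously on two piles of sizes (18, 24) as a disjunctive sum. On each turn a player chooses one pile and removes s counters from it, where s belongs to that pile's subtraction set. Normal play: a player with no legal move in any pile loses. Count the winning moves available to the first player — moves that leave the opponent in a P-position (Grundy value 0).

All piles use S = {3, 8, 9}:
G(0) = 0
G(1) = mex{} = 0
G(2) = mex{} = 0
G(3) = mex{0} = 1
G(4) = mex{0} = 1
G(5) = mex{0} = 1
G(6) = mex{1} = 0
G(7) = mex{1} = 0
G(8) = mex{1,0} = 2
G(9) = mex{0,0,0} = 1
G(10) = mex{0,0,0} = 1
G(11) = mex{2,1,0} = 3
G(12) = mex{1,1,1} = 0
G(13) = mex{1,1,1} = 0
G(14) = mex{3,0,1} = 2
G(15) = mex{0,0,0} = 1
G(16) = mex{0,2,0} = 1
G(17) = mex{2,1,2} = 0
G(18) = mex{1,1,1} = 0
G(19) = mex{1,3,1} = 0
G(20) = mex{0,0,3} = 1
G(21) = mex{0,0,0} = 1
G(22) = mex{0,2,0} = 1
G(23) = mex{1,1,2} = 0
G(24) = mex{1,1,1} = 0
Pile A: G(18) = 0.
Pile B: G(24) = 0.
Combined Grundy value = 0 ⊕ 0 = 0.
A winning move leaves total XOR = 0, i.e. changes one component's Grundy value g to g ⊕ X where X is the current total.
Pile A: target g' = 0⊕0 = 0, but every legal move changes the Grundy value (mex property), so 0 moves.
Pile B: target g' = 0⊕0 = 0, but every legal move changes the Grundy value (mex property), so 0 moves.

0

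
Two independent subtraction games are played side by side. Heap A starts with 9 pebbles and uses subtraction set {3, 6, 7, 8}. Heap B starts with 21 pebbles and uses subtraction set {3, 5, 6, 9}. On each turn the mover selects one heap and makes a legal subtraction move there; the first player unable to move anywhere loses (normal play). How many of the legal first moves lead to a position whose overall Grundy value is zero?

Heap A, S = {3, 6, 7, 8}:
G(0) = 0
G(1) = mex{} = 0
G(2) = mex{} = 0
G(3) = mex{0} = 1
G(4) = mex{0} = 1
G(5) = mex{0} = 1
G(6) = mex{1,0} = 2
G(7) = mex{1,0,0} = 2
G(8) = mex{1,0,0,0} = 2
G(9) = mex{2,1,0,0} = 3
G_A(9) = 3.
Heap B, S = {3, 5, 6, 9}:
n :  0  1  2  3  4  5  6  7  8  9 10 11 12 13 14 15 16 17 18 19 20 21
G :  0  0  0  1  1  1  2  2  2  3  3  3  0  0  0  1  1  1  2  2  2  3
G_B(21) = 3.
Combined Grundy value = 3 ⊕ 3 = 0.
A winning move leaves total XOR = 0, i.e. changes one component's Grundy value g to g ⊕ X where X is the current total.
Heap A: target g' = 3⊕0 = 3, but every legal move changes the Grundy value (mex property), so 0 moves.
Heap B: target g' = 3⊕0 = 3, but every legal move changes the Grundy value (mex property), so 0 moves.

0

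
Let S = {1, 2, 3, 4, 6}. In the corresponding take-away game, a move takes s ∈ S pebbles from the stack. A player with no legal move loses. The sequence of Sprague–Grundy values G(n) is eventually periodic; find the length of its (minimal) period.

5

G(0) = 0
G(1) = mex{0} = 1
G(2) = mex{1,0} = 2
G(3) = mex{2,1,0} = 3
G(4) = mex{3,2,1,0} = 4
G(5) = mex{4,3,2,1} = 0
G(6) = mex{0,4,3,2,0} = 1
G(7) = mex{1,0,4,3,1} = 2
G(8) = mex{2,1,0,4,2} = 3
G(9) = mex{3,2,1,0,3} = 4
G(10) = mex{4,3,2,1,4} = 0
G(11) = mex{0,4,3,2,0} = 1
G(12) = mex{1,0,4,3,1} = 2
G(13) = mex{2,1,0,4,2} = 3
G(14) = mex{3,2,1,0,3} = 4
G(n+5) = G(n) holds for n = 0,…,5 (a full window of length max(S) = 6), so the sequence is purely periodic with period 5.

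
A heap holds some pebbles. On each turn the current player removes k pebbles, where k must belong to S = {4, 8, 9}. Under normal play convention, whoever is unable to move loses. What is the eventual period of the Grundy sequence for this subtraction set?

n :  0  1  2  3  4  5  6  7  8  9 10 11 12 13 14 15 16 17 18 19 20 21 22 23 24 25 26 27
G :  0  0  0  0  1  1  1  1  2  2  2  2  3  0  0  0  0  1  1  1  1  2  2  2  2  3  0  0
G(n+13) = G(n) holds for n = 0,…,8 (a full window of length max(S) = 9), so the sequence is purely periodic with period 13.

13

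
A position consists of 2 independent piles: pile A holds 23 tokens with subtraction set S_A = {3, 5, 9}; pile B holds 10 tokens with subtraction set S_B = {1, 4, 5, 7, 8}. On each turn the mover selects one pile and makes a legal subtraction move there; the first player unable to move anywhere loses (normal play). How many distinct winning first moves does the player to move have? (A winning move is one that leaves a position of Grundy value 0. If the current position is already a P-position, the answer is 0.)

Pile A, S = {3, 5, 9}:
G(0) = 0
G(1) = mex{} = 0
G(2) = mex{} = 0
G(3) = mex{0} = 1
G(4) = mex{0} = 1
G(5) = mex{0,0} = 1
G(6) = mex{1,0} = 2
G(7) = mex{1,0} = 2
G(8) = mex{1,1} = 0
G(9) = mex{2,1,0} = 3
G(10) = mex{2,1,0} = 3
G(11) = mex{0,2,0} = 1
G(12) = mex{3,2,1} = 0
G(13) = mex{3,0,1} = 2
G(14) = mex{1,3,1} = 0
G(15) = mex{0,3,2} = 1
G(16) = mex{2,1,2} = 0
G(17) = mex{0,0,0} = 1
G(18) = mex{1,2,3} = 0
G(19) = mex{0,0,3} = 1
G(20) = mex{1,1,1} = 0
G(21) = mex{0,0,0} = 1
G(22) = mex{1,1,2} = 0
G(23) = mex{0,0,0} = 1
G_A(23) = 1.
Pile B, S = {1, 4, 5, 7, 8}:
G(0) = 0
G(1) = mex{0} = 1
G(2) = mex{1} = 0
G(3) = mex{0} = 1
G(4) = mex{1,0} = 2
G(5) = mex{2,1,0} = 3
G(6) = mex{3,0,1} = 2
G(7) = mex{2,1,0,0} = 3
G(8) = mex{3,2,1,1,0} = 4
G(9) = mex{4,3,2,0,1} = 5
G(10) = mex{5,2,3,1,0} = 4
G_B(10) = 4.
Combined Grundy value = 1 ⊕ 4 = 5.
A winning move leaves total XOR = 0, i.e. changes one component's Grundy value g to g ⊕ X where X is the current total.
Pile A: need g' = 1⊕5 = 4. Options: 23−3→G=0, 23−5→G=0, 23−9→G=0. Hits: 0.
Pile B: need g' = 4⊕5 = 1. Options: 10−1→G=5, 10−4→G=2, 10−5→G=3, 10−7→G=1, 10−8→G=0. Hits: 1.

1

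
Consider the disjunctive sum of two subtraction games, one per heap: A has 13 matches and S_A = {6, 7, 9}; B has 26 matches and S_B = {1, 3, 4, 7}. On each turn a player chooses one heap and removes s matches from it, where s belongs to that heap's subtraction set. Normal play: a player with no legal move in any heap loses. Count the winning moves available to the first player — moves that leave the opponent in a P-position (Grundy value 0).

Heap A, S = {6, 7, 9}:
G(0) = 0
G(1) = mex{} = 0
G(2) = mex{} = 0
G(3) = mex{} = 0
G(4) = mex{} = 0
G(5) = mex{} = 0
G(6) = mex{0} = 1
G(7) = mex{0,0} = 1
G(8) = mex{0,0} = 1
G(9) = mex{0,0,0} = 1
G(10) = mex{0,0,0} = 1
G(11) = mex{0,0,0} = 1
G(12) = mex{1,0,0} = 2
G(13) = mex{1,1,0} = 2
G_A(13) = 2.
Heap B, S = {1, 3, 4, 7}:
n :  0  1  2  3  4  5  6  7  8  9 10 11 12 13 14 15 16 17 18 19 20 21 22 23 24 25 26
G :  0  1  0  1  2  3  2  3  0  1  0  1  2  3  2  3  0  1  0  1  2  3  2  3  0  1  0
G_B(26) = 0.
Combined Grundy value = 2 ⊕ 0 = 2.
A winning move leaves total XOR = 0, i.e. changes one component's Grundy value g to g ⊕ X where X is the current total.
Heap A: need g' = 2⊕2 = 0. Options: 13−6→G=1, 13−7→G=1, 13−9→G=0. Hits: 1.
Heap B: need g' = 0⊕2 = 2. Options: 26−1→G=1, 26−3→G=3, 26−4→G=2, 26−7→G=1. Hits: 1.

2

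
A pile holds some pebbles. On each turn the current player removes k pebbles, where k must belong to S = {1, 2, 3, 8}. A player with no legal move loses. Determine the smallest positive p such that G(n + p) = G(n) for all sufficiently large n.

n :  0  1  2  3  4  5  6  7  8  9 10 11 12 13 14 15 16 17 18 19
G :  0  1  2  3  0  1  2  3  4  0  1  2  3  0  1  2  3  4  0  1
G(n+9) = G(n) holds for n = 0,…,7 (a full window of length max(S) = 8), so the sequence is purely periodic with period 9.

9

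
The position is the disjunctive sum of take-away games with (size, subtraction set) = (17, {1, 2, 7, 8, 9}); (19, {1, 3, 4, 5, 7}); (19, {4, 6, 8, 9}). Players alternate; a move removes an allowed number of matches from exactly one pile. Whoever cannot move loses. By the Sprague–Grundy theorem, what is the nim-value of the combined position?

Pile A, S = {1, 2, 7, 8, 9}:
n :  0  1  2  3  4  5  6  7  8  9 10 11 12 13 14 15 16 17
G :  0  1  2  0  1  2  0  1  2  3  4  5  3  4  5  3  0  1
G_A(17) = 1.
Pile B, S = {1, 3, 4, 5, 7}:
n :  0  1  2  3  4  5  6  7  8  9 10 11 12 13 14 15 16 17 18 19
G :  0  1  0  1  2  3  2  3  0  1  0  1  2  3  2  3  0  1  0  1
G_B(19) = 1.
Pile C, S = {4, 6, 8, 9}:
G(0) = 0
G(1) = mex{} = 0
G(2) = mex{} = 0
G(3) = mex{} = 0
G(4) = mex{0} = 1
G(5) = mex{0} = 1
G(6) = mex{0,0} = 1
G(7) = mex{0,0} = 1
G(8) = mex{1,0,0} = 2
G(9) = mex{1,0,0,0} = 2
G(10) = mex{1,1,0,0} = 2
G(11) = mex{1,1,0,0} = 2
G(12) = mex{2,1,1,0} = 3
G(13) = mex{2,1,1,1} = 0
G(14) = mex{2,2,1,1} = 0
G(15) = mex{2,2,1,1} = 0
G(16) = mex{3,2,2,1} = 0
G(17) = mex{0,2,2,2} = 1
G(18) = mex{0,3,2,2} = 1
G(19) = mex{0,0,2,2} = 1
G_C(19) = 1.
Combined Grundy value = 1 ⊕ 1 ⊕ 1 = 1.

1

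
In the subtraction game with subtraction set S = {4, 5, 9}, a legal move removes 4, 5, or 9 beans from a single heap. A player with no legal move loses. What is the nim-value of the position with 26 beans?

0

G(0) = 0
G(1) = mex{} = 0
G(2) = mex{} = 0
G(3) = mex{} = 0
G(4) = mex{0} = 1
G(5) = mex{0,0} = 1
G(6) = mex{0,0} = 1
G(7) = mex{0,0} = 1
G(8) = mex{1,0} = 2
G(9) = mex{1,1,0} = 2
G(10) = mex{1,1,0} = 2
G(11) = mex{1,1,0} = 2
G(12) = mex{2,1,0} = 3
G(13) = mex{2,2,1} = 0
G(14) = mex{2,2,1} = 0
G(15) = mex{2,2,1} = 0
G(16) = mex{3,2,1} = 0
G(17) = mex{0,3,2} = 1
G(18) = mex{0,0,2} = 1
G(19) = mex{0,0,2} = 1
G(20) = mex{0,0,2} = 1
G(21) = mex{1,0,3} = 2
G(22) = mex{1,1,0} = 2
G(23) = mex{1,1,0} = 2
G(24) = mex{1,1,0} = 2
G(25) = mex{2,1,0} = 3
G(26) = mex{2,2,1} = 0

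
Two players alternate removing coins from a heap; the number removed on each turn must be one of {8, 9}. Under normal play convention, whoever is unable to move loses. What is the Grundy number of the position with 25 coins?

1

G(0) = 0
G(1) = mex{} = 0
G(2) = mex{} = 0
G(3) = mex{} = 0
G(4) = mex{} = 0
G(5) = mex{} = 0
G(6) = mex{} = 0
G(7) = mex{} = 0
G(8) = mex{0} = 1
G(9) = mex{0,0} = 1
G(10) = mex{0,0} = 1
G(11) = mex{0,0} = 1
G(12) = mex{0,0} = 1
G(13) = mex{0,0} = 1
G(14) = mex{0,0} = 1
G(15) = mex{0,0} = 1
G(16) = mex{1,0} = 2
G(17) = mex{1,1} = 0
G(18) = mex{1,1} = 0
G(19) = mex{1,1} = 0
G(20) = mex{1,1} = 0
G(21) = mex{1,1} = 0
G(22) = mex{1,1} = 0
G(23) = mex{1,1} = 0
G(24) = mex{2,1} = 0
G(25) = mex{0,2} = 1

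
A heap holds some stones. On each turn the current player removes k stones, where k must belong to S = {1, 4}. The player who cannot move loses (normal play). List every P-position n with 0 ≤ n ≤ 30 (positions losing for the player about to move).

0, 2, 5, 7, 10, 12, 15, 17, 20, 22, 25, 27, 30

n :  0  1  2  3  4  5  6  7  8  9 10 11 12 13 14 15 16 17 18 19 20 21 22 23 24 25 26 27 28 29 30
G :  0  1  0  1  2  0  1  0  1  2  0  1  0  1  2  0  1  0  1  2  0  1  0  1  2  0  1  0  1  2  0
P-positions are exactly the n with G(n) = 0.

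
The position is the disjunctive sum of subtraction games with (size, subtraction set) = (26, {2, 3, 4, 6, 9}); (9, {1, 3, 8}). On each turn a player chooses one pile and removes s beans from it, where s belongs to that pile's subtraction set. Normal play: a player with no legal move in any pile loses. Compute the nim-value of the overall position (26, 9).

7

Pile A, S = {2, 3, 4, 6, 9}:
n :  0  1  2  3  4  5  6  7  8  9 10 11 12 13 14 15 16 17 18 19 20 21 22 23 24 25 26
G :  0  0  1  1  2  2  3  3  0  4  1  5  2  0  3  1  4  2  0  3  1  4  2  0  3  1  4
G_A(26) = 4.
Pile B, S = {1, 3, 8}:
G(0) = 0
G(1) = mex{0} = 1
G(2) = mex{1} = 0
G(3) = mex{0,0} = 1
G(4) = mex{1,1} = 0
G(5) = mex{0,0} = 1
G(6) = mex{1,1} = 0
G(7) = mex{0,0} = 1
G(8) = mex{1,1,0} = 2
G(9) = mex{2,0,1} = 3
G_B(9) = 3.
Combined Grundy value = 4 ⊕ 3 = 7.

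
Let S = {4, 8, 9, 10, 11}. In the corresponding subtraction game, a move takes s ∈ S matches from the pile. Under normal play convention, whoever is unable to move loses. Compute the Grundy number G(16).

G(0) = 0
G(1) = mex{} = 0
G(2) = mex{} = 0
G(3) = mex{} = 0
G(4) = mex{0} = 1
G(5) = mex{0} = 1
G(6) = mex{0} = 1
G(7) = mex{0} = 1
G(8) = mex{1,0} = 2
G(9) = mex{1,0,0} = 2
G(10) = mex{1,0,0,0} = 2
G(11) = mex{1,0,0,0,0} = 2
G(12) = mex{2,1,0,0,0} = 3
G(13) = mex{2,1,1,0,0} = 3
G(14) = mex{2,1,1,1,0} = 3
G(15) = mex{2,1,1,1,1} = 0
G(16) = mex{3,2,1,1,1} = 0

0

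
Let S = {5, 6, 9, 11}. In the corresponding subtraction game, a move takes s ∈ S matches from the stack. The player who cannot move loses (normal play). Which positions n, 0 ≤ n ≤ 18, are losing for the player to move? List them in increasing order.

0, 1, 2, 3, 4, 16, 17, 18

G(0) = 0
G(1) = mex{} = 0
G(2) = mex{} = 0
G(3) = mex{} = 0
G(4) = mex{} = 0
G(5) = mex{0} = 1
G(6) = mex{0,0} = 1
G(7) = mex{0,0} = 1
G(8) = mex{0,0} = 1
G(9) = mex{0,0,0} = 1
G(10) = mex{1,0,0} = 2
G(11) = mex{1,1,0,0} = 2
G(12) = mex{1,1,0,0} = 2
G(13) = mex{1,1,0,0} = 2
G(14) = mex{1,1,1,0} = 2
G(15) = mex{2,1,1,0} = 3
G(16) = mex{2,2,1,1} = 0
G(17) = mex{2,2,1,1} = 0
G(18) = mex{2,2,1,1} = 0
P-positions are exactly the n with G(n) = 0.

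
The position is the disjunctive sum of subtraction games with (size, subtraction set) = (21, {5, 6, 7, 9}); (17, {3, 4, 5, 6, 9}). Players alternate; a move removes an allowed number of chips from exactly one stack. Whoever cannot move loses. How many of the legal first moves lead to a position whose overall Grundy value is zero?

0

Stack A, S = {5, 6, 7, 9}:
G(0) = 0
G(1) = mex{} = 0
G(2) = mex{} = 0
G(3) = mex{} = 0
G(4) = mex{} = 0
G(5) = mex{0} = 1
G(6) = mex{0,0} = 1
G(7) = mex{0,0,0} = 1
G(8) = mex{0,0,0} = 1
G(9) = mex{0,0,0,0} = 1
G(10) = mex{1,0,0,0} = 2
G(11) = mex{1,1,0,0} = 2
G(12) = mex{1,1,1,0} = 2
G(13) = mex{1,1,1,0} = 2
G(14) = mex{1,1,1,1} = 0
G(15) = mex{2,1,1,1} = 0
G(16) = mex{2,2,1,1} = 0
G(17) = mex{2,2,2,1} = 0
G(18) = mex{2,2,2,1} = 0
G(19) = mex{0,2,2,2} = 1
G(20) = mex{0,0,2,2} = 1
G(21) = mex{0,0,0,2} = 1
G_A(21) = 1.
Stack B, S = {3, 4, 5, 6, 9}:
G(0) = 0
G(1) = mex{} = 0
G(2) = mex{} = 0
G(3) = mex{0} = 1
G(4) = mex{0,0} = 1
G(5) = mex{0,0,0} = 1
G(6) = mex{1,0,0,0} = 2
G(7) = mex{1,1,0,0} = 2
G(8) = mex{1,1,1,0} = 2
G(9) = mex{2,1,1,1,0} = 3
G(10) = mex{2,2,1,1,0} = 3
G(11) = mex{2,2,2,1,0} = 3
G(12) = mex{3,2,2,2,1} = 0
G(13) = mex{3,3,2,2,1} = 0
G(14) = mex{3,3,3,2,1} = 0
G(15) = mex{0,3,3,3,2} = 1
G(16) = mex{0,0,3,3,2} = 1
G(17) = mex{0,0,0,3,2} = 1
G_B(17) = 1.
Combined Grundy value = 1 ⊕ 1 = 0.
A winning move leaves total XOR = 0, i.e. changes one component's Grundy value g to g ⊕ X where X is the current total.
Stack A: target g' = 1⊕0 = 1, but every legal move changes the Grundy value (mex property), so 0 moves.
Stack B: target g' = 1⊕0 = 1, but every legal move changes the Grundy value (mex property), so 0 moves.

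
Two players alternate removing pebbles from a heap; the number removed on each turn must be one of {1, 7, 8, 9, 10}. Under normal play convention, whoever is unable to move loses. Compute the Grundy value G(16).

4

n :  0  1  2  3  4  5  6  7  8  9 10 11 12 13 14 15 16
G :  0  1  0  1  0  1  0  1  2  3  2  3  2  3  2  3  4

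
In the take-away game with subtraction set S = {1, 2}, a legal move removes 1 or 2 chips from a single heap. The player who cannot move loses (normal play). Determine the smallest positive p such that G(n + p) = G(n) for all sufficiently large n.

3

n :  0  1  2  3  4  5  6  7  8  9 10 11 12 13 14
G :  0  1  2  0  1  2  0  1  2  0  1  2  0  1  2
G(n+3) = G(n) holds for n = 0,…,1 (a full window of length max(S) = 2), so the sequence is purely periodic with period 3.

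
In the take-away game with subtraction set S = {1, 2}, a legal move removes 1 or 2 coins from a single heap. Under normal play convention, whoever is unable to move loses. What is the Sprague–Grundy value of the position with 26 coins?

G(0) = 0
G(1) = mex{0} = 1
G(2) = mex{1,0} = 2
G(3) = mex{2,1} = 0
G(4) = mex{0,2} = 1
G(5) = mex{1,0} = 2
G(6) = mex{2,1} = 0
G(7) = mex{0,2} = 1
G(8) = mex{1,0} = 2
G(9) = mex{2,1} = 0
G(10) = mex{0,2} = 1
G(11) = mex{1,0} = 2
G(12) = mex{2,1} = 0
G(13) = mex{0,2} = 1
G(14) = mex{1,0} = 2
G(15) = mex{2,1} = 0
G(16) = mex{0,2} = 1
G(17) = mex{1,0} = 2
G(18) = mex{2,1} = 0
G(19) = mex{0,2} = 1
G(20) = mex{1,0} = 2
G(21) = mex{2,1} = 0
G(22) = mex{0,2} = 1
G(23) = mex{1,0} = 2
G(24) = mex{2,1} = 0
G(25) = mex{0,2} = 1
G(26) = mex{1,0} = 2

2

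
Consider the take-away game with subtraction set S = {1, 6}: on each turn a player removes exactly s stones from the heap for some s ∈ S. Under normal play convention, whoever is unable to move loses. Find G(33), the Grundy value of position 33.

G(0) = 0
G(1) = mex{0} = 1
G(2) = mex{1} = 0
G(3) = mex{0} = 1
G(4) = mex{1} = 0
G(5) = mex{0} = 1
G(6) = mex{1,0} = 2
G(7) = mex{2,1} = 0
G(8) = mex{0,0} = 1
G(9) = mex{1,1} = 0
G(10) = mex{0,0} = 1
G(11) = mex{1,1} = 0
G(12) = mex{0,2} = 1
G(13) = mex{1,0} = 2
G(14) = mex{2,1} = 0
G(15) = mex{0,0} = 1
G(16) = mex{1,1} = 0
G(17) = mex{0,0} = 1
G(18) = mex{1,1} = 0
G(19) = mex{0,2} = 1
G(20) = mex{1,0} = 2
G(21) = mex{2,1} = 0
G(22) = mex{0,0} = 1
G(23) = mex{1,1} = 0
G(24) = mex{0,0} = 1
G(25) = mex{1,1} = 0
G(26) = mex{0,2} = 1
G(27) = mex{1,0} = 2
G(28) = mex{2,1} = 0
G(29) = mex{0,0} = 1
G(30) = mex{1,1} = 0
G(31) = mex{0,0} = 1
G(32) = mex{1,1} = 0
G(33) = mex{0,2} = 1

1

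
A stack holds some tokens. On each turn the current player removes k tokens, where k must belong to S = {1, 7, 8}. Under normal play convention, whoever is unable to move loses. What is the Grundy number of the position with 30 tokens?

0

n :  0  1  2  3  4  5  6  7  8  9 10 11 12 13 14 15 16 17 18 19 20 21 22 23 24 25 26 27 28 29 30
G :  0  1  0  1  0  1  0  1  2  3  2  3  2  3  2  0  1  0  1  0  1  0  1  2  3  2  3  2  3  2  0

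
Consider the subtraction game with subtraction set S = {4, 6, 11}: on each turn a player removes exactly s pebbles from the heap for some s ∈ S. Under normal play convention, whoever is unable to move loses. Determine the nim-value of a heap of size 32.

n :  0  1  2  3  4  5  6  7  8  9 10 11 12 13 14 15 16 17 18 19 20 21 22 23 24 25 26 27 28 29 30 31 32
G :  0  0  0  0  1  1  1  1  2  2  0  2  3  3  1  0  2  0  0  1  0  1  1  2  1  0  2  0  2  1  0  1  0

0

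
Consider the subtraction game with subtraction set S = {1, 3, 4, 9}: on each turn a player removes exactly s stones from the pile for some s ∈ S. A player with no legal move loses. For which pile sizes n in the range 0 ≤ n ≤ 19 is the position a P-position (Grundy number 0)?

0, 2, 7, 12, 14, 19

n :  0  1  2  3  4  5  6  7  8  9 10 11 12 13 14 15 16 17 18 19
G :  0  1  0  1  2  3  2  0  1  4  3  2  0  1  0  1  2  3  2  0
P-positions are exactly the n with G(n) = 0.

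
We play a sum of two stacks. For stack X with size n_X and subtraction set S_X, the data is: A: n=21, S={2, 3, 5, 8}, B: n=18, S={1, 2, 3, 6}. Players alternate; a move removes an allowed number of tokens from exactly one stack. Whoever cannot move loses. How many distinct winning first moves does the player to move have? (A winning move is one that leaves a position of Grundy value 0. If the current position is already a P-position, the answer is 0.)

Stack A, S = {2, 3, 5, 8}:
G(0) = 0
G(1) = mex{} = 0
G(2) = mex{0} = 1
G(3) = mex{0,0} = 1
G(4) = mex{1,0} = 2
G(5) = mex{1,1,0} = 2
G(6) = mex{2,1,0} = 3
G(7) = mex{2,2,1} = 0
G(8) = mex{3,2,1,0} = 4
G(9) = mex{0,3,2,0} = 1
G(10) = mex{4,0,2,1} = 3
G(11) = mex{1,4,3,1} = 0
G(12) = mex{3,1,0,2} = 4
G(13) = mex{0,3,4,2} = 1
G(14) = mex{4,0,1,3} = 2
G(15) = mex{1,4,3,0} = 2
G(16) = mex{2,1,0,4} = 3
G(17) = mex{2,2,4,1} = 0
G(18) = mex{3,2,1,3} = 0
G(19) = mex{0,3,2,0} = 1
G(20) = mex{0,0,2,4} = 1
G(21) = mex{1,0,3,1} = 2
G_A(21) = 2.
Stack B, S = {1, 2, 3, 6}:
G(0) = 0
G(1) = mex{0} = 1
G(2) = mex{1,0} = 2
G(3) = mex{2,1,0} = 3
G(4) = mex{3,2,1} = 0
G(5) = mex{0,3,2} = 1
G(6) = mex{1,0,3,0} = 2
G(7) = mex{2,1,0,1} = 3
G(8) = mex{3,2,1,2} = 0
G(9) = mex{0,3,2,3} = 1
G(10) = mex{1,0,3,0} = 2
G(11) = mex{2,1,0,1} = 3
G(12) = mex{3,2,1,2} = 0
G(13) = mex{0,3,2,3} = 1
G(14) = mex{1,0,3,0} = 2
G(15) = mex{2,1,0,1} = 3
G(16) = mex{3,2,1,2} = 0
G(17) = mex{0,3,2,3} = 1
G(18) = mex{1,0,3,0} = 2
G_B(18) = 2.
Combined Grundy value = 2 ⊕ 2 = 0.
A winning move leaves total XOR = 0, i.e. changes one component's Grundy value g to g ⊕ X where X is the current total.
Stack A: target g' = 2⊕0 = 2, but every legal move changes the Grundy value (mex property), so 0 moves.
Stack B: target g' = 2⊕0 = 2, but every legal move changes the Grundy value (mex property), so 0 moves.

0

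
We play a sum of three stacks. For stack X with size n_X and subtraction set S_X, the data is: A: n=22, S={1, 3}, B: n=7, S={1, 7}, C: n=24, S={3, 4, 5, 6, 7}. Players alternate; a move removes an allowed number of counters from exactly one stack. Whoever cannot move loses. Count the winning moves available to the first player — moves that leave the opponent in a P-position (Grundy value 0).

0

Stack A, S = {1, 3}:
n :  0  1  2  3  4  5  6  7  8  9 10 11 12 13 14 15 16 17 18 19 20 21 22
G :  0  1  0  1  0  1  0  1  0  1  0  1  0  1  0  1  0  1  0  1  0  1  0
G_A(22) = 0.
Stack B, S = {1, 7}:
n : 0 1 2 3 4 5 6 7
G : 0 1 0 1 0 1 0 1
G_B(7) = 1.
Stack C, S = {3, 4, 5, 6, 7}:
G(0) = 0
G(1) = mex{} = 0
G(2) = mex{} = 0
G(3) = mex{0} = 1
G(4) = mex{0,0} = 1
G(5) = mex{0,0,0} = 1
G(6) = mex{1,0,0,0} = 2
G(7) = mex{1,1,0,0,0} = 2
G(8) = mex{1,1,1,0,0} = 2
G(9) = mex{2,1,1,1,0} = 3
G(10) = mex{2,2,1,1,1} = 0
G(11) = mex{2,2,2,1,1} = 0
G(12) = mex{3,2,2,2,1} = 0
G(13) = mex{0,3,2,2,2} = 1
G(14) = mex{0,0,3,2,2} = 1
G(15) = mex{0,0,0,3,2} = 1
G(16) = mex{1,0,0,0,3} = 2
G(17) = mex{1,1,0,0,0} = 2
G(18) = mex{1,1,1,0,0} = 2
G(19) = mex{2,1,1,1,0} = 3
G(20) = mex{2,2,1,1,1} = 0
G(21) = mex{2,2,2,1,1} = 0
G(22) = mex{3,2,2,2,1} = 0
G(23) = mex{0,3,2,2,2} = 1
G(24) = mex{0,0,3,2,2} = 1
G_C(24) = 1.
Combined Grundy value = 0 ⊕ 1 ⊕ 1 = 0.
A winning move leaves total XOR = 0, i.e. changes one component's Grundy value g to g ⊕ X where X is the current total.
Stack A: target g' = 0⊕0 = 0, but every legal move changes the Grundy value (mex property), so 0 moves.
Stack B: target g' = 1⊕0 = 1, but every legal move changes the Grundy value (mex property), so 0 moves.
Stack C: target g' = 1⊕0 = 1, but every legal move changes the Grundy value (mex property), so 0 moves.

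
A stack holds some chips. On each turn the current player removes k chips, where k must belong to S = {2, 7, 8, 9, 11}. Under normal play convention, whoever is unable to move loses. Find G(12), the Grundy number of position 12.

2

G(0) = 0
G(1) = mex{} = 0
G(2) = mex{0} = 1
G(3) = mex{0} = 1
G(4) = mex{1} = 0
G(5) = mex{1} = 0
G(6) = mex{0} = 1
G(7) = mex{0,0} = 1
G(8) = mex{1,0,0} = 2
G(9) = mex{1,1,0,0} = 2
G(10) = mex{2,1,1,0} = 3
G(11) = mex{2,0,1,1,0} = 3
G(12) = mex{3,0,0,1,0} = 2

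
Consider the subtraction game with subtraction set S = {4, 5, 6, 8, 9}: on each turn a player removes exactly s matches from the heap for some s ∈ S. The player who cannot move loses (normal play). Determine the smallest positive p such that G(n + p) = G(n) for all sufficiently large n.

G(0) = 0
G(1) = mex{} = 0
G(2) = mex{} = 0
G(3) = mex{} = 0
G(4) = mex{0} = 1
G(5) = mex{0,0} = 1
G(6) = mex{0,0,0} = 1
G(7) = mex{0,0,0} = 1
G(8) = mex{1,0,0,0} = 2
G(9) = mex{1,1,0,0,0} = 2
G(10) = mex{1,1,1,0,0} = 2
G(11) = mex{1,1,1,0,0} = 2
G(12) = mex{2,1,1,1,0} = 3
G(13) = mex{2,2,1,1,1} = 0
G(14) = mex{2,2,2,1,1} = 0
G(15) = mex{2,2,2,1,1} = 0
G(16) = mex{3,2,2,2,1} = 0
G(17) = mex{0,3,2,2,2} = 1
G(18) = mex{0,0,3,2,2} = 1
G(19) = mex{0,0,0,2,2} = 1
G(20) = mex{0,0,0,3,2} = 1
G(21) = mex{1,0,0,0,3} = 2
G(22) = mex{1,1,0,0,0} = 2
G(23) = mex{1,1,1,0,0} = 2
G(24) = mex{1,1,1,0,0} = 2
G(25) = mex{2,1,1,1,0} = 3
G(26) = mex{2,2,1,1,1} = 0
G(27) = mex{2,2,2,1,1} = 0
G(n+13) = G(n) holds for n = 0,…,8 (a full window of length max(S) = 9), so the sequence is purely periodic with period 13.

13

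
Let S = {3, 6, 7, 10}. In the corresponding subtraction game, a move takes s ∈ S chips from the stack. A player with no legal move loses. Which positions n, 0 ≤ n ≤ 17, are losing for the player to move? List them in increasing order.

G(0) = 0
G(1) = mex{} = 0
G(2) = mex{} = 0
G(3) = mex{0} = 1
G(4) = mex{0} = 1
G(5) = mex{0} = 1
G(6) = mex{1,0} = 2
G(7) = mex{1,0,0} = 2
G(8) = mex{1,0,0} = 2
G(9) = mex{2,1,0} = 3
G(10) = mex{2,1,1,0} = 3
G(11) = mex{2,1,1,0} = 3
G(12) = mex{3,2,1,0} = 4
G(13) = mex{3,2,2,1} = 0
G(14) = mex{3,2,2,1} = 0
G(15) = mex{4,3,2,1} = 0
G(16) = mex{0,3,3,2} = 1
G(17) = mex{0,3,3,2} = 1
P-positions are exactly the n with G(n) = 0.

0, 1, 2, 13, 14, 15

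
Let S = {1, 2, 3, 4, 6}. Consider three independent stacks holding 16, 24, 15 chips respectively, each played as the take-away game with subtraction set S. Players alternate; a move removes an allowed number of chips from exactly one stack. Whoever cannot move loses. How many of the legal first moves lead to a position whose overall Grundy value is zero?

2

All stacks use S = {1, 2, 3, 4, 6}:
n :  0  1  2  3  4  5  6  7  8  9 10 11 12 13 14 15 16 17 18 19 20 21 22 23 24
G :  0  1  2  3  4  0  1  2  3  4  0  1  2  3  4  0  1  2  3  4  0  1  2  3  4
Stack A: G(16) = 1.
Stack B: G(24) = 4.
Stack C: G(15) = 0.
Combined Grundy value = 1 ⊕ 4 ⊕ 0 = 5.
A winning move leaves total XOR = 0, i.e. changes one component's Grundy value g to g ⊕ X where X is the current total.
Stack A: need g' = 1⊕5 = 4. Options: 16−1→G=0, 16−2→G=4, 16−3→G=3, 16−4→G=2, 16−6→G=0. Hits: 1.
Stack B: need g' = 4⊕5 = 1. Options: 24−1→G=3, 24−2→G=2, 24−3→G=1, 24−4→G=0, 24−6→G=3. Hits: 1.
Stack C: need g' = 0⊕5 = 5. Options: 15−1→G=4, 15−2→G=3, 15−3→G=2, 15−4→G=1, 15−6→G=4. Hits: 0.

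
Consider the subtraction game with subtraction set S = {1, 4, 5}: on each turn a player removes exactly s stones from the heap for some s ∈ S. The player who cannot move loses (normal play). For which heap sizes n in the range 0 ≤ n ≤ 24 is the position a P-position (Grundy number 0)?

G(0) = 0
G(1) = mex{0} = 1
G(2) = mex{1} = 0
G(3) = mex{0} = 1
G(4) = mex{1,0} = 2
G(5) = mex{2,1,0} = 3
G(6) = mex{3,0,1} = 2
G(7) = mex{2,1,0} = 3
G(8) = mex{3,2,1} = 0
G(9) = mex{0,3,2} = 1
G(10) = mex{1,2,3} = 0
G(11) = mex{0,3,2} = 1
G(12) = mex{1,0,3} = 2
G(13) = mex{2,1,0} = 3
G(14) = mex{3,0,1} = 2
G(15) = mex{2,1,0} = 3
G(16) = mex{3,2,1} = 0
G(17) = mex{0,3,2} = 1
G(18) = mex{1,2,3} = 0
G(19) = mex{0,3,2} = 1
G(20) = mex{1,0,3} = 2
G(21) = mex{2,1,0} = 3
G(22) = mex{3,0,1} = 2
G(23) = mex{2,1,0} = 3
G(24) = mex{3,2,1} = 0
P-positions are exactly the n with G(n) = 0.

0, 2, 8, 10, 16, 18, 24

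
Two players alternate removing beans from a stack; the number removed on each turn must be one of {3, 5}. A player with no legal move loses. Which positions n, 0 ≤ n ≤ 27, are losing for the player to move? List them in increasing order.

G(0) = 0
G(1) = mex{} = 0
G(2) = mex{} = 0
G(3) = mex{0} = 1
G(4) = mex{0} = 1
G(5) = mex{0,0} = 1
G(6) = mex{1,0} = 2
G(7) = mex{1,0} = 2
G(8) = mex{1,1} = 0
G(9) = mex{2,1} = 0
G(10) = mex{2,1} = 0
G(11) = mex{0,2} = 1
G(12) = mex{0,2} = 1
G(13) = mex{0,0} = 1
G(14) = mex{1,0} = 2
G(15) = mex{1,0} = 2
G(16) = mex{1,1} = 0
G(17) = mex{2,1} = 0
G(18) = mex{2,1} = 0
G(19) = mex{0,2} = 1
G(20) = mex{0,2} = 1
G(21) = mex{0,0} = 1
G(22) = mex{1,0} = 2
G(23) = mex{1,0} = 2
G(24) = mex{1,1} = 0
G(25) = mex{2,1} = 0
G(26) = mex{2,1} = 0
G(27) = mex{0,2} = 1
P-positions are exactly the n with G(n) = 0.

0, 1, 2, 8, 9, 10, 16, 17, 18, 24, 25, 26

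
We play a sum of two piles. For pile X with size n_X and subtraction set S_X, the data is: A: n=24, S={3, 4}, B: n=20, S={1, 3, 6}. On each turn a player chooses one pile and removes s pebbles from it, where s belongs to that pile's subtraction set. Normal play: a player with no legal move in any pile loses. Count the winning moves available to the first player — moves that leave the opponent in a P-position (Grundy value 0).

3

Pile A, S = {3, 4}:
G(0) = 0
G(1) = mex{} = 0
G(2) = mex{} = 0
G(3) = mex{0} = 1
G(4) = mex{0,0} = 1
G(5) = mex{0,0} = 1
G(6) = mex{1,0} = 2
G(7) = mex{1,1} = 0
G(8) = mex{1,1} = 0
G(9) = mex{2,1} = 0
G(10) = mex{0,2} = 1
G(11) = mex{0,0} = 1
G(12) = mex{0,0} = 1
G(13) = mex{1,0} = 2
G(14) = mex{1,1} = 0
G(15) = mex{1,1} = 0
G(16) = mex{2,1} = 0
G(17) = mex{0,2} = 1
G(18) = mex{0,0} = 1
G(19) = mex{0,0} = 1
G(20) = mex{1,0} = 2
G(21) = mex{1,1} = 0
G(22) = mex{1,1} = 0
G(23) = mex{2,1} = 0
G(24) = mex{0,2} = 1
G_A(24) = 1.
Pile B, S = {1, 3, 6}:
n :  0  1  2  3  4  5  6  7  8  9 10 11 12 13 14 15 16 17 18 19 20
G :  0  1  0  1  0  1  2  3  2  0  1  0  1  0  1  2  3  2  0  1  0
G_B(20) = 0.
Combined Grundy value = 1 ⊕ 0 = 1.
A winning move leaves total XOR = 0, i.e. changes one component's Grundy value g to g ⊕ X where X is the current total.
Pile A: need g' = 1⊕1 = 0. Options: 24−3→G=0, 24−4→G=2. Hits: 1.
Pile B: need g' = 0⊕1 = 1. Options: 20−1→G=1, 20−3→G=2, 20−6→G=1. Hits: 2.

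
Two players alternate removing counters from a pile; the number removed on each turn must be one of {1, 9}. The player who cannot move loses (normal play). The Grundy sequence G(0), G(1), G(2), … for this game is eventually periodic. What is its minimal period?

2

n :  0  1  2  3  4  5  6  7  8  9 10 11 12 13 14
G :  0  1  0  1  0  1  0  1  0  1  0  1  0  1  0
G(n+2) = G(n) holds for n = 0,…,8 (a full window of length max(S) = 9), so the sequence is purely periodic with period 2.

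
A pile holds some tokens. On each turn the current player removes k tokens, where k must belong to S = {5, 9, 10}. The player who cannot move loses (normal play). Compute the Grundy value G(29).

2

G(0) = 0
G(1) = mex{} = 0
G(2) = mex{} = 0
G(3) = mex{} = 0
G(4) = mex{} = 0
G(5) = mex{0} = 1
G(6) = mex{0} = 1
G(7) = mex{0} = 1
G(8) = mex{0} = 1
G(9) = mex{0,0} = 1
G(10) = mex{1,0,0} = 2
G(11) = mex{1,0,0} = 2
G(12) = mex{1,0,0} = 2
G(13) = mex{1,0,0} = 2
G(14) = mex{1,1,0} = 2
G(15) = mex{2,1,1} = 0
G(16) = mex{2,1,1} = 0
G(17) = mex{2,1,1} = 0
G(18) = mex{2,1,1} = 0
G(19) = mex{2,2,1} = 0
G(20) = mex{0,2,2} = 1
G(21) = mex{0,2,2} = 1
G(22) = mex{0,2,2} = 1
G(23) = mex{0,2,2} = 1
G(24) = mex{0,0,2} = 1
G(25) = mex{1,0,0} = 2
G(26) = mex{1,0,0} = 2
G(27) = mex{1,0,0} = 2
G(28) = mex{1,0,0} = 2
G(29) = mex{1,1,0} = 2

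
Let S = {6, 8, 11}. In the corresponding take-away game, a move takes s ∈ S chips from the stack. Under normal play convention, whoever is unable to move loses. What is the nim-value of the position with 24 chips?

n :  0  1  2  3  4  5  6  7  8  9 10 11 12 13 14 15 16 17 18 19 20 21 22 23 24
G :  0  0  0  0  0  0  1  1  1  1  1  1  2  2  2  2  2  0  0  0  0  0  0  1  1

1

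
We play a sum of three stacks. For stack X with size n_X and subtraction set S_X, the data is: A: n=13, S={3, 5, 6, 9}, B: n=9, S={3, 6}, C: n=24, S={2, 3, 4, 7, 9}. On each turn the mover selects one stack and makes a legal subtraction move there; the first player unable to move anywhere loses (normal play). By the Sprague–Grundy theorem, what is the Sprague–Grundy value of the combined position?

1

Stack A, S = {3, 5, 6, 9}:
G(0) = 0
G(1) = mex{} = 0
G(2) = mex{} = 0
G(3) = mex{0} = 1
G(4) = mex{0} = 1
G(5) = mex{0,0} = 1
G(6) = mex{1,0,0} = 2
G(7) = mex{1,0,0} = 2
G(8) = mex{1,1,0} = 2
G(9) = mex{2,1,1,0} = 3
G(10) = mex{2,1,1,0} = 3
G(11) = mex{2,2,1,0} = 3
G(12) = mex{3,2,2,1} = 0
G(13) = mex{3,2,2,1} = 0
G_A(13) = 0.
Stack B, S = {3, 6}:
n : 0 1 2 3 4 5 6 7 8 9
G : 0 0 0 1 1 1 2 2 2 0
G_B(9) = 0.
Stack C, S = {2, 3, 4, 7, 9}:
n :  0  1  2  3  4  5  6  7  8  9 10 11 12 13 14 15 16 17 18 19 20 21 22 23 24
G :  0  0  1  1  2  2  0  3  1  4  2  0  0  1  1  2  2  0  3  1  4  2  0  0  1
G_C(24) = 1.
Combined Grundy value = 0 ⊕ 0 ⊕ 1 = 1.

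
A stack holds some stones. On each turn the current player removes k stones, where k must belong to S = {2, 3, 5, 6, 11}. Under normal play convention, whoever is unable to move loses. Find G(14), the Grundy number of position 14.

3

n :  0  1  2  3  4  5  6  7  8  9 10 11 12 13 14
G :  0  0  1  1  2  2  3  3  0  0  1  1  2  2  3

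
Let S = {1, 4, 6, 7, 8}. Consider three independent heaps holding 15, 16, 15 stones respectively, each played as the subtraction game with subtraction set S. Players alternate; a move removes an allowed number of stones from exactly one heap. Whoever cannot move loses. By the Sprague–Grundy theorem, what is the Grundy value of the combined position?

0

All heaps use S = {1, 4, 6, 7, 8}:
G(0) = 0
G(1) = mex{0} = 1
G(2) = mex{1} = 0
G(3) = mex{0} = 1
G(4) = mex{1,0} = 2
G(5) = mex{2,1} = 0
G(6) = mex{0,0,0} = 1
G(7) = mex{1,1,1,0} = 2
G(8) = mex{2,2,0,1,0} = 3
G(9) = mex{3,0,1,0,1} = 2
G(10) = mex{2,1,2,1,0} = 3
G(11) = mex{3,2,0,2,1} = 4
G(12) = mex{4,3,1,0,2} = 5
G(13) = mex{5,2,2,1,0} = 3
G(14) = mex{3,3,3,2,1} = 0
G(15) = mex{0,4,2,3,2} = 1
G(16) = mex{1,5,3,2,3} = 0
Heap A: G(15) = 1.
Heap B: G(16) = 0.
Heap C: G(15) = 1.
Combined Grundy value = 1 ⊕ 0 ⊕ 1 = 0.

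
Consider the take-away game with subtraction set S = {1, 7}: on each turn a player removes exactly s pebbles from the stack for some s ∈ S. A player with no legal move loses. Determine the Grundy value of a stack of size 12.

G(0) = 0
G(1) = mex{0} = 1
G(2) = mex{1} = 0
G(3) = mex{0} = 1
G(4) = mex{1} = 0
G(5) = mex{0} = 1
G(6) = mex{1} = 0
G(7) = mex{0,0} = 1
G(8) = mex{1,1} = 0
G(9) = mex{0,0} = 1
G(10) = mex{1,1} = 0
G(11) = mex{0,0} = 1
G(12) = mex{1,1} = 0

0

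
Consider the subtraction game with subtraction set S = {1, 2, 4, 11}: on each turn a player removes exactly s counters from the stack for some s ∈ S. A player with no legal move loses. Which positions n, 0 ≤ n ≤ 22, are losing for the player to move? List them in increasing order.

0, 3, 6, 9, 12, 15, 18, 21

n :  0  1  2  3  4  5  6  7  8  9 10 11 12 13 14 15 16 17 18 19 20 21 22
G :  0  1  2  0  1  2  0  1  2  0  1  2  0  1  2  0  1  2  0  1  2  0  1
P-positions are exactly the n with G(n) = 0.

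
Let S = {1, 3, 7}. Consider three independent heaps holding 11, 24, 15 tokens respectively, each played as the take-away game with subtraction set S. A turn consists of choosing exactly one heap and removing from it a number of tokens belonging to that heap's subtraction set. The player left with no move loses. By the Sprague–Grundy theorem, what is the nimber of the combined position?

All heaps use S = {1, 3, 7}:
n :  0  1  2  3  4  5  6  7  8  9 10 11 12 13 14 15 16 17 18 19 20 21 22 23 24
G :  0  1  0  1  0  1  0  1  0  1  0  1  0  1  0  1  0  1  0  1  0  1  0  1  0
Heap A: G(11) = 1.
Heap B: G(24) = 0.
Heap C: G(15) = 1.
Combined Grundy value = 1 ⊕ 0 ⊕ 1 = 0.

0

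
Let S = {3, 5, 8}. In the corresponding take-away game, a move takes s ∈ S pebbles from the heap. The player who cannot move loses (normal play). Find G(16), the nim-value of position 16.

G(0) = 0
G(1) = mex{} = 0
G(2) = mex{} = 0
G(3) = mex{0} = 1
G(4) = mex{0} = 1
G(5) = mex{0,0} = 1
G(6) = mex{1,0} = 2
G(7) = mex{1,0} = 2
G(8) = mex{1,1,0} = 2
G(9) = mex{2,1,0} = 3
G(10) = mex{2,1,0} = 3
G(11) = mex{2,2,1} = 0
G(12) = mex{3,2,1} = 0
G(13) = mex{3,2,1} = 0
G(14) = mex{0,3,2} = 1
G(15) = mex{0,3,2} = 1
G(16) = mex{0,0,2} = 1

1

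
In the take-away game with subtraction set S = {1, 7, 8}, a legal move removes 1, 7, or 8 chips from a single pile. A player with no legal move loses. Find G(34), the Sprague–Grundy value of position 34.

n :  0  1  2  3  4  5  6  7  8  9 10 11 12 13 14 15 16 17 18 19 20 21 22 23 24 25 26 27 28 29 30 31 32 33 34
G :  0  1  0  1  0  1  0  1  2  3  2  3  2  3  2  0  1  0  1  0  1  0  1  2  3  2  3  2  3  2  0  1  0  1  0

0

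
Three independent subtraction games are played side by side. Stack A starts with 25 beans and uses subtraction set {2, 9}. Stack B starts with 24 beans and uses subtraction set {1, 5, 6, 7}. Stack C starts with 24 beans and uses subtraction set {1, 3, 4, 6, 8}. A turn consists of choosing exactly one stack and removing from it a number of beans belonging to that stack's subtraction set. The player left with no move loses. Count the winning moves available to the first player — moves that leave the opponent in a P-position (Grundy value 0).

Stack A, S = {2, 9}:
G(0) = 0
G(1) = mex{} = 0
G(2) = mex{0} = 1
G(3) = mex{0} = 1
G(4) = mex{1} = 0
G(5) = mex{1} = 0
G(6) = mex{0} = 1
G(7) = mex{0} = 1
G(8) = mex{1} = 0
G(9) = mex{1,0} = 2
G(10) = mex{0,0} = 1
G(11) = mex{2,1} = 0
G(12) = mex{1,1} = 0
G(13) = mex{0,0} = 1
G(14) = mex{0,0} = 1
G(15) = mex{1,1} = 0
G(16) = mex{1,1} = 0
G(17) = mex{0,0} = 1
G(18) = mex{0,2} = 1
G(19) = mex{1,1} = 0
G(20) = mex{1,0} = 2
G(21) = mex{0,0} = 1
G(22) = mex{2,1} = 0
G(23) = mex{1,1} = 0
G(24) = mex{0,0} = 1
G(25) = mex{0,0} = 1
G_A(25) = 1.
Stack B, S = {1, 5, 6, 7}:
n :  0  1  2  3  4  5  6  7  8  9 10 11 12 13 14 15 16 17 18 19 20 21 22 23 24
G :  0  1  0  1  0  1  2  3  2  3  2  3  0  1  0  1  0  1  2  3  2  3  2  3  0
G_B(24) = 0.
Stack C, S = {1, 3, 4, 6, 8}:
n :  0  1  2  3  4  5  6  7  8  9 10 11 12 13 14 15 16 17 18 19 20 21 22 23 24
G :  0  1  0  1  2  3  2  0  1  0  1  2  3  2  0  1  0  1  2  3  2  0  1  0  1
G_C(24) = 1.
Combined Grundy value = 1 ⊕ 0 ⊕ 1 = 0.
A winning move leaves total XOR = 0, i.e. changes one component's Grundy value g to g ⊕ X where X is the current total.
Stack A: target g' = 1⊕0 = 1, but every legal move changes the Grundy value (mex property), so 0 moves.
Stack B: target g' = 0⊕0 = 0, but every legal move changes the Grundy value (mex property), so 0 moves.
Stack C: target g' = 1⊕0 = 1, but every legal move changes the Grundy value (mex property), so 0 moves.

0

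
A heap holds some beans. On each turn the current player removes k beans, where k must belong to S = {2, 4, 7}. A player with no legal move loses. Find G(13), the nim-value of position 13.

2

G(0) = 0
G(1) = mex{} = 0
G(2) = mex{0} = 1
G(3) = mex{0} = 1
G(4) = mex{1,0} = 2
G(5) = mex{1,0} = 2
G(6) = mex{2,1} = 0
G(7) = mex{2,1,0} = 3
G(8) = mex{0,2,0} = 1
G(9) = mex{3,2,1} = 0
G(10) = mex{1,0,1} = 2
G(11) = mex{0,3,2} = 1
G(12) = mex{2,1,2} = 0
G(13) = mex{1,0,0} = 2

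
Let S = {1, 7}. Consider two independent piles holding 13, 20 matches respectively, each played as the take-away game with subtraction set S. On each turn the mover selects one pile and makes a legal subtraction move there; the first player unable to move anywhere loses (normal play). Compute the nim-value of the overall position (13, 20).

1

All piles use S = {1, 7}:
G(0) = 0
G(1) = mex{0} = 1
G(2) = mex{1} = 0
G(3) = mex{0} = 1
G(4) = mex{1} = 0
G(5) = mex{0} = 1
G(6) = mex{1} = 0
G(7) = mex{0,0} = 1
G(8) = mex{1,1} = 0
G(9) = mex{0,0} = 1
G(10) = mex{1,1} = 0
G(11) = mex{0,0} = 1
G(12) = mex{1,1} = 0
G(13) = mex{0,0} = 1
G(14) = mex{1,1} = 0
G(15) = mex{0,0} = 1
G(16) = mex{1,1} = 0
G(17) = mex{0,0} = 1
G(18) = mex{1,1} = 0
G(19) = mex{0,0} = 1
G(20) = mex{1,1} = 0
Pile A: G(13) = 1.
Pile B: G(20) = 0.
Combined Grundy value = 1 ⊕ 0 = 1.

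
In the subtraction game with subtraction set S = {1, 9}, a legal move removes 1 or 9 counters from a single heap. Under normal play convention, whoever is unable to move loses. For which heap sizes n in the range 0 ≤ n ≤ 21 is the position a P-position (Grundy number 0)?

n :  0  1  2  3  4  5  6  7  8  9 10 11 12 13 14 15 16 17 18 19 20 21
G :  0  1  0  1  0  1  0  1  0  1  0  1  0  1  0  1  0  1  0  1  0  1
P-positions are exactly the n with G(n) = 0.

0, 2, 4, 6, 8, 10, 12, 14, 16, 18, 20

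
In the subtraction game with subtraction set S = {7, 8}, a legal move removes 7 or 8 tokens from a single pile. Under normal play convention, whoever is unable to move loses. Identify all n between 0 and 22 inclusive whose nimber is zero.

0, 1, 2, 3, 4, 5, 6, 15, 16, 17, 18, 19, 20, 21

n :  0  1  2  3  4  5  6  7  8  9 10 11 12 13 14 15 16 17 18 19 20 21 22
G :  0  0  0  0  0  0  0  1  1  1  1  1  1  1  2  0  0  0  0  0  0  0  1
P-positions are exactly the n with G(n) = 0.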